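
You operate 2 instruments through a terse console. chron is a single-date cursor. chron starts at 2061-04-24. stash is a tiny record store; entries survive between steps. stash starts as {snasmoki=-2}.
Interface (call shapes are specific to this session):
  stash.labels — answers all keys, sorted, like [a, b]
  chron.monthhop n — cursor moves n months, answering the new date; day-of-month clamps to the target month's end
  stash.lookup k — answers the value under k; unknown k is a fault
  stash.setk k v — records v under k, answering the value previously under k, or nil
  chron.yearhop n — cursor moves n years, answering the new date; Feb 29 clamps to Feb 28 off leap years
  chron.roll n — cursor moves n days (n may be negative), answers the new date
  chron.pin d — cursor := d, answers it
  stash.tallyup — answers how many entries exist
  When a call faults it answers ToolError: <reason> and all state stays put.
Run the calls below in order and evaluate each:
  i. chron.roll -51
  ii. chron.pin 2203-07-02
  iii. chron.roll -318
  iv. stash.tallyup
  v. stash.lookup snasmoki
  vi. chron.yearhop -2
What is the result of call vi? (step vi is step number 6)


Answer: 2200-08-18

Derivation:
CALL chron.roll[-51]
RET  2061-03-04
CALL chron.pin[2203-07-02]
RET  2203-07-02
CALL chron.roll[-318]
RET  2202-08-18
CALL stash.tallyup[]
RET  1
CALL stash.lookup[snasmoki]
RET  -2
CALL chron.yearhop[-2]
RET  2200-08-18


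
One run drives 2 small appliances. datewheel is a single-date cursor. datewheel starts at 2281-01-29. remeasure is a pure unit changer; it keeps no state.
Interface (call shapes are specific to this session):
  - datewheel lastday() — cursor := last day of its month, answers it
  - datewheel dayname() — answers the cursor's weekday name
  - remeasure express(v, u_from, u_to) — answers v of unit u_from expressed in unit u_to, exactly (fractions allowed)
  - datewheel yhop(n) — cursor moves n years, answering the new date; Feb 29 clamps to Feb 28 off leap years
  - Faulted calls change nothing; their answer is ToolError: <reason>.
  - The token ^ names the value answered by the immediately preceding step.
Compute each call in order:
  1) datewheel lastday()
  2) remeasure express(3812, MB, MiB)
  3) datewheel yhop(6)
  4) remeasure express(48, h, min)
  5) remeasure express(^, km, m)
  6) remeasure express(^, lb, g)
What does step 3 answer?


-- datewheel lastday() -> 2281-01-31
-- remeasure express(v→3812, u_from→MB, u_to→MiB) -> 14890625/4096
-- datewheel yhop(n→6) -> 2287-01-31
-- remeasure express(v→48, u_from→h, u_to→min) -> 2880
-- remeasure express(v→^, u_from→km, u_to→m) -> 2880000
-- remeasure express(v→^, u_from→lb, u_to→g) -> 6531730128/5

Answer: 2287-01-31


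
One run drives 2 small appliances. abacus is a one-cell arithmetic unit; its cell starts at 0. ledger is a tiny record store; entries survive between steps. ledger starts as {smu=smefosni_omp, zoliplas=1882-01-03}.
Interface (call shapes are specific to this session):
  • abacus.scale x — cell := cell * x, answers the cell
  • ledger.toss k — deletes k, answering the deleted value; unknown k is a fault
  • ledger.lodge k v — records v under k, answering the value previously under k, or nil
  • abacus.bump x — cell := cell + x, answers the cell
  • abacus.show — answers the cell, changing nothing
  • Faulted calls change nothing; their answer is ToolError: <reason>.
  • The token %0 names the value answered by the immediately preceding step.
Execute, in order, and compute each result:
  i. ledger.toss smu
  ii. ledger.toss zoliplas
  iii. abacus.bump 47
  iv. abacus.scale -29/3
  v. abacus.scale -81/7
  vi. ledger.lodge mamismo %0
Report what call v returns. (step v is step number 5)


Answer: 36801/7

Derivation:
>>> ledger.toss k: smu
  smefosni_omp
>>> ledger.toss k: zoliplas
  1882-01-03
>>> abacus.bump x: 47
  47
>>> abacus.scale x: -29/3
  -1363/3
>>> abacus.scale x: -81/7
  36801/7
>>> ledger.lodge k: mamismo v: %0
  nil


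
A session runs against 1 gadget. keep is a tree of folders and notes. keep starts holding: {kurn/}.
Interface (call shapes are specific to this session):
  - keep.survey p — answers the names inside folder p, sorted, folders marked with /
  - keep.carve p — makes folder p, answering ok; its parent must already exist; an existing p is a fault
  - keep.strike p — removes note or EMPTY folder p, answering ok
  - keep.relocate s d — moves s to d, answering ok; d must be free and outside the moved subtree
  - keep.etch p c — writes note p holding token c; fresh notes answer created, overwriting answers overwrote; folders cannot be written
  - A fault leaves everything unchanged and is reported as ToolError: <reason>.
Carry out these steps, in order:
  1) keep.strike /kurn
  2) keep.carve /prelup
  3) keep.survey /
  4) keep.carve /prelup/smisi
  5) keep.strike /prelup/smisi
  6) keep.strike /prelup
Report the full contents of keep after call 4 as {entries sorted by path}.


Answer: {prelup/, prelup/smisi/}

Derivation:
→ strike(p=/kurn)
← ok
→ carve(p=/prelup)
← ok
→ survey(p=/)
← [prelup/]
→ carve(p=/prelup/smisi)
← ok
→ strike(p=/prelup/smisi)
← ok
→ strike(p=/prelup)
← ok


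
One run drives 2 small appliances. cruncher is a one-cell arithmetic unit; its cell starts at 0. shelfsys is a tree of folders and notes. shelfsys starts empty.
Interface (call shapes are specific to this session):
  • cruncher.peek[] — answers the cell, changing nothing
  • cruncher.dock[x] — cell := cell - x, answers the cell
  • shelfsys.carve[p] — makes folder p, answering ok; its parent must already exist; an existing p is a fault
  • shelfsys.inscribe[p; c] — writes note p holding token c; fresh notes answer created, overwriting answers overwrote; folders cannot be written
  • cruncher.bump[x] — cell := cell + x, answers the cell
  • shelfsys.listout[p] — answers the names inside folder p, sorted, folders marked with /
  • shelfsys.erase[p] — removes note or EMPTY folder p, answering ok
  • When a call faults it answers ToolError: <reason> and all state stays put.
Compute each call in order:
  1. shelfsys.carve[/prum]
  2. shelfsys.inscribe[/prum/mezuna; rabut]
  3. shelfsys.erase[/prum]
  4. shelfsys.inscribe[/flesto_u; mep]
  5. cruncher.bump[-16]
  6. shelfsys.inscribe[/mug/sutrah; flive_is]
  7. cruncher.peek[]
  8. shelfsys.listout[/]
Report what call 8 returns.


Answer: [flesto_u, prum/]

Derivation:
> shelfsys.carve p='/prum'
:: ok
> shelfsys.inscribe p='/prum/mezuna' c='rabut'
:: created
> shelfsys.erase p='/prum'
:: ToolError: not empty
> shelfsys.inscribe p='/flesto_u' c='mep'
:: created
> cruncher.bump x='-16'
:: -16
> shelfsys.inscribe p='/mug/sutrah' c='flive_is'
:: ToolError: no parent
> cruncher.peek
:: -16
> shelfsys.listout p='/'
:: [flesto_u, prum/]


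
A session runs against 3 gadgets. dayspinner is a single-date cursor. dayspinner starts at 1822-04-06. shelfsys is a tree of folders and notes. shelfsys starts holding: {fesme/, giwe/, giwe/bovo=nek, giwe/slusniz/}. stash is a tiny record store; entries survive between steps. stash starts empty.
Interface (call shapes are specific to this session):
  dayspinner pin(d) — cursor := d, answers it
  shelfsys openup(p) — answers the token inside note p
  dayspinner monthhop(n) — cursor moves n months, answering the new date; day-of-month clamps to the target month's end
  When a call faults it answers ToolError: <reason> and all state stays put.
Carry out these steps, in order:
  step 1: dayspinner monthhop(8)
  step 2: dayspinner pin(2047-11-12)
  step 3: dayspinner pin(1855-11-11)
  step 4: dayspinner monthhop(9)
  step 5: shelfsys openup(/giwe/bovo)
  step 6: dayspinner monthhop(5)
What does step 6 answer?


Answer: 1857-01-11

Derivation:
Step: dayspinner monthhop[n→8]
Result: 1822-12-06
Step: dayspinner pin[d→2047-11-12]
Result: 2047-11-12
Step: dayspinner pin[d→1855-11-11]
Result: 1855-11-11
Step: dayspinner monthhop[n→9]
Result: 1856-08-11
Step: shelfsys openup[p→/giwe/bovo]
Result: nek
Step: dayspinner monthhop[n→5]
Result: 1857-01-11


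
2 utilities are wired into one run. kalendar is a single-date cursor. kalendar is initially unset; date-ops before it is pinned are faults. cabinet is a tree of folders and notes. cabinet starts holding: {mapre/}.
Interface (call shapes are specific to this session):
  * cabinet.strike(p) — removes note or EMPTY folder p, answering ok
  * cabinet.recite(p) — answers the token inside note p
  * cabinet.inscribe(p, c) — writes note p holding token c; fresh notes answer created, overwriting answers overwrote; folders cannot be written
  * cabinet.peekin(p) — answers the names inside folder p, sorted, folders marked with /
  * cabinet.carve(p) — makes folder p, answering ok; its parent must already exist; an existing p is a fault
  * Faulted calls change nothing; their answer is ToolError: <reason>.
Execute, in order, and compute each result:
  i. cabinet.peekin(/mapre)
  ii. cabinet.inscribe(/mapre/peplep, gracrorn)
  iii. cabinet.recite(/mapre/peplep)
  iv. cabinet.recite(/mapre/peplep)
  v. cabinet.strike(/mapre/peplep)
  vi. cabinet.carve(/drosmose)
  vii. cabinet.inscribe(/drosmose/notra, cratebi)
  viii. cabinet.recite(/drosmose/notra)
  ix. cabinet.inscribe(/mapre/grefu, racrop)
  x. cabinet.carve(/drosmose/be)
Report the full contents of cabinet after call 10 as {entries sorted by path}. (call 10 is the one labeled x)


Answer: {drosmose/, drosmose/be/, drosmose/notra=cratebi, mapre/, mapre/grefu=racrop}

Derivation:
Calling cabinet.peekin passing p→/mapre, and get [].
Invoking cabinet.inscribe passing p→/mapre/peplep, c→gracrorn, → created.
I use cabinet.recite passing p→/mapre/peplep, and observe gracrorn.
I call cabinet.recite passing p→/mapre/peplep, and get gracrorn.
Now I run cabinet.strike passing p→/mapre/peplep, which returns ok.
Next I call cabinet.carve passing p→/drosmose: ok.
Next I call cabinet.inscribe passing p→/drosmose/notra, c→cratebi, and observe created.
Calling cabinet.recite passing p→/drosmose/notra, → cratebi.
I try cabinet.inscribe passing p→/mapre/grefu, c→racrop, and see created.
Now I run cabinet.carve passing p→/drosmose/be, — result: ok.


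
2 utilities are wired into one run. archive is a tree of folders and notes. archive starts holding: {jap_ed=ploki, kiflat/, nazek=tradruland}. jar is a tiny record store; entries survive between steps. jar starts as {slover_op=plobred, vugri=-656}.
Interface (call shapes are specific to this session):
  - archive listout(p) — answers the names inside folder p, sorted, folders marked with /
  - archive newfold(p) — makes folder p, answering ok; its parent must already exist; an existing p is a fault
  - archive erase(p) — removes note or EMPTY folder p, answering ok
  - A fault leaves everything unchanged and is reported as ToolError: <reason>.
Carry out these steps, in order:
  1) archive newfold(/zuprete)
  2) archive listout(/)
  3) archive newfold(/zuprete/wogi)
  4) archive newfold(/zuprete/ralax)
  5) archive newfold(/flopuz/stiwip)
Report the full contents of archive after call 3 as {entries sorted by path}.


>>> archive newfold p='/zuprete'
= ok
>>> archive listout p='/'
= [jap_ed, kiflat/, nazek, zuprete/]
>>> archive newfold p='/zuprete/wogi'
= ok
>>> archive newfold p='/zuprete/ralax'
= ok
>>> archive newfold p='/flopuz/stiwip'
= ToolError: no parent

Answer: {jap_ed=ploki, kiflat/, nazek=tradruland, zuprete/, zuprete/wogi/}


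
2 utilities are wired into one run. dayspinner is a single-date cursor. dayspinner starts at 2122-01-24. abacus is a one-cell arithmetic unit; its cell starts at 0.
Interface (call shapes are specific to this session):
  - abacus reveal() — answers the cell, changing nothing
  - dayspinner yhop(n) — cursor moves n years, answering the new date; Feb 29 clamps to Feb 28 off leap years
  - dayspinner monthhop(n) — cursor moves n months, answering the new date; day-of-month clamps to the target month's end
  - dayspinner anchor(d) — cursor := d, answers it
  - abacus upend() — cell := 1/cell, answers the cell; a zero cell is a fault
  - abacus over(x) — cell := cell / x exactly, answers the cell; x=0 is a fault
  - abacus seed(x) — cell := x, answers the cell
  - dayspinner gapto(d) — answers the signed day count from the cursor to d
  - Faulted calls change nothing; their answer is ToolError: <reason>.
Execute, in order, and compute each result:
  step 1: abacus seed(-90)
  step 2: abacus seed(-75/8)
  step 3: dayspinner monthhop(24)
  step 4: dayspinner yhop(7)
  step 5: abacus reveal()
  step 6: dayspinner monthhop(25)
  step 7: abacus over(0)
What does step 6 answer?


[in] abacus seed -90
  -90
[in] abacus seed -75/8
  -75/8
[in] dayspinner monthhop 24
  2124-01-24
[in] dayspinner yhop 7
  2131-01-24
[in] abacus reveal
  -75/8
[in] dayspinner monthhop 25
  2133-02-24
[in] abacus over 0
  ToolError: division by zero

Answer: 2133-02-24


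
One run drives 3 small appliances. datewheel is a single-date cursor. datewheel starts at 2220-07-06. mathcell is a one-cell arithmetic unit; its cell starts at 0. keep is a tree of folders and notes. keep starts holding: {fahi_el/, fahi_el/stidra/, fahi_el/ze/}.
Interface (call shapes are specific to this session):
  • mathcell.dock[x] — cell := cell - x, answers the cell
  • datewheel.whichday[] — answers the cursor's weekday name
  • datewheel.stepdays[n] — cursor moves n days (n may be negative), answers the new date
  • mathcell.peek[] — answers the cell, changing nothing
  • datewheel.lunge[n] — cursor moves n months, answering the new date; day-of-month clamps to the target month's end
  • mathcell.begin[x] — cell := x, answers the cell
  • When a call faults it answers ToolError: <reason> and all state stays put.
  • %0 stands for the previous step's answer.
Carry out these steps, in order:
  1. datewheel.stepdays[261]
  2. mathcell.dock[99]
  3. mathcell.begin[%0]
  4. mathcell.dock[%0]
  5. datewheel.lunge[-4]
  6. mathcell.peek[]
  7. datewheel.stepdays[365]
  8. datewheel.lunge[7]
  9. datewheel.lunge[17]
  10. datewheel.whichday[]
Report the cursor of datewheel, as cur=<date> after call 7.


Answer: cur=2221-11-24

Derivation:
CALL datewheel.stepdays[261]
RET  2221-03-24
CALL mathcell.dock[99]
RET  -99
CALL mathcell.begin[%0]
RET  -99
CALL mathcell.dock[%0]
RET  0
CALL datewheel.lunge[-4]
RET  2220-11-24
CALL mathcell.peek[]
RET  0
CALL datewheel.stepdays[365]
RET  2221-11-24
CALL datewheel.lunge[7]
RET  2222-06-24
CALL datewheel.lunge[17]
RET  2223-11-24
CALL datewheel.whichday[]
RET  Monday


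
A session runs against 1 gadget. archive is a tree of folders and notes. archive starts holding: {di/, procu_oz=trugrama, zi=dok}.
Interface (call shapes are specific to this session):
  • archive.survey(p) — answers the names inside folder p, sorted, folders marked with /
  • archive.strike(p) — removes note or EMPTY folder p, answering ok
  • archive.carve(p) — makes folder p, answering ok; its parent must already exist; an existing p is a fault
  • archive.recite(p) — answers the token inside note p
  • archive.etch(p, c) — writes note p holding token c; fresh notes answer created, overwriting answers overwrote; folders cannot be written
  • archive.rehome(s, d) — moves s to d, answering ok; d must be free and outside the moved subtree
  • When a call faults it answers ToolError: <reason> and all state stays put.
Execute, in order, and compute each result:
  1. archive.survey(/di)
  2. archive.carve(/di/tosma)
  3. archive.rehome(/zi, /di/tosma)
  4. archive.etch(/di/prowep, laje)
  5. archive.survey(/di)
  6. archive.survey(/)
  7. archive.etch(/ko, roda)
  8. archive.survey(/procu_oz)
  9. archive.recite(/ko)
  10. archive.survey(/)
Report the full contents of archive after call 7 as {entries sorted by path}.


Using survey(p=/di), → [].
I try carve(p=/di/tosma), which returns ok.
Using rehome(s=/zi, d=/di/tosma), yielding ToolError: exists.
I try etch(p=/di/prowep, c=laje), → created.
Using survey(p=/di): [prowep, tosma/].
Using survey(p=/), and get [di/, procu_oz, zi].
I try etch(p=/ko, c=roda): created.
Calling survey(p=/procu_oz), — result: ToolError: not a directory.
I try recite(p=/ko): roda.
I invoke survey(p=/), which returns [di/, ko, procu_oz, zi].

Answer: {di/, di/prowep=laje, di/tosma/, ko=roda, procu_oz=trugrama, zi=dok}


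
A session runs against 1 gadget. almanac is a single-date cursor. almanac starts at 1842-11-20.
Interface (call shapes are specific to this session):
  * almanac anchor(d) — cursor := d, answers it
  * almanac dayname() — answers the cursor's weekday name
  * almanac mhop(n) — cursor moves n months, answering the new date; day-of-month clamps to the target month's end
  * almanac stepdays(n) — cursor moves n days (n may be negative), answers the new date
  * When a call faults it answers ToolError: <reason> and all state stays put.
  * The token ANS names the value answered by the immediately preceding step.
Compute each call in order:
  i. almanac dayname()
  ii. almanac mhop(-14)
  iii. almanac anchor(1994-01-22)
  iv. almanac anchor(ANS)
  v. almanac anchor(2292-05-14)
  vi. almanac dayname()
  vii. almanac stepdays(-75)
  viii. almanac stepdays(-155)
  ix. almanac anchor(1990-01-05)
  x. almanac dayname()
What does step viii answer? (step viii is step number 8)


Answer: 2291-09-27

Derivation:
==> almanac dayname()
<== Sunday
==> almanac mhop(n='-14')
<== 1841-09-20
==> almanac anchor(d='1994-01-22')
<== 1994-01-22
==> almanac anchor(d='ANS')
<== 1994-01-22
==> almanac anchor(d='2292-05-14')
<== 2292-05-14
==> almanac dayname()
<== Saturday
==> almanac stepdays(n='-75')
<== 2292-02-29
==> almanac stepdays(n='-155')
<== 2291-09-27
==> almanac anchor(d='1990-01-05')
<== 1990-01-05
==> almanac dayname()
<== Friday


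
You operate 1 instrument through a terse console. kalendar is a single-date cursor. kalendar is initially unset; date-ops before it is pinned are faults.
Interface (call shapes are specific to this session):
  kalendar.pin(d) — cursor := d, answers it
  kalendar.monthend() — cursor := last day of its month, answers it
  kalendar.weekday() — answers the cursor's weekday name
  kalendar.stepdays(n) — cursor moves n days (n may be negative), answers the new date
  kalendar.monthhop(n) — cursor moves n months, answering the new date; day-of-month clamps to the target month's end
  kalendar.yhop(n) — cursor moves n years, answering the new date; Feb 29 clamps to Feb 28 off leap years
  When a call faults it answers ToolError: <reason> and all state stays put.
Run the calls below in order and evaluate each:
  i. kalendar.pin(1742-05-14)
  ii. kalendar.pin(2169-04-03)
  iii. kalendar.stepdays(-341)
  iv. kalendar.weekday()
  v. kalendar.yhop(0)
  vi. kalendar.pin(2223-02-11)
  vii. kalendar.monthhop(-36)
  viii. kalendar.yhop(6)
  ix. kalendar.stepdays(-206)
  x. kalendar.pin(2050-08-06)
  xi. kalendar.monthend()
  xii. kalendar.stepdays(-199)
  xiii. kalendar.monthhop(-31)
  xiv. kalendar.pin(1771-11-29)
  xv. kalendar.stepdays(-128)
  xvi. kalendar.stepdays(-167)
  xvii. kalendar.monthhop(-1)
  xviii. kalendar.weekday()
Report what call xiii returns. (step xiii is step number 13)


-> pin(d=1742-05-14)
<- 1742-05-14
-> pin(d=2169-04-03)
<- 2169-04-03
-> stepdays(n=-341)
<- 2168-04-27
-> weekday()
<- Wednesday
-> yhop(n=0)
<- 2168-04-27
-> pin(d=2223-02-11)
<- 2223-02-11
-> monthhop(n=-36)
<- 2220-02-11
-> yhop(n=6)
<- 2226-02-11
-> stepdays(n=-206)
<- 2225-07-20
-> pin(d=2050-08-06)
<- 2050-08-06
-> monthend()
<- 2050-08-31
-> stepdays(n=-199)
<- 2050-02-13
-> monthhop(n=-31)
<- 2047-07-13
-> pin(d=1771-11-29)
<- 1771-11-29
-> stepdays(n=-128)
<- 1771-07-24
-> stepdays(n=-167)
<- 1771-02-07
-> monthhop(n=-1)
<- 1771-01-07
-> weekday()
<- Monday

Answer: 2047-07-13


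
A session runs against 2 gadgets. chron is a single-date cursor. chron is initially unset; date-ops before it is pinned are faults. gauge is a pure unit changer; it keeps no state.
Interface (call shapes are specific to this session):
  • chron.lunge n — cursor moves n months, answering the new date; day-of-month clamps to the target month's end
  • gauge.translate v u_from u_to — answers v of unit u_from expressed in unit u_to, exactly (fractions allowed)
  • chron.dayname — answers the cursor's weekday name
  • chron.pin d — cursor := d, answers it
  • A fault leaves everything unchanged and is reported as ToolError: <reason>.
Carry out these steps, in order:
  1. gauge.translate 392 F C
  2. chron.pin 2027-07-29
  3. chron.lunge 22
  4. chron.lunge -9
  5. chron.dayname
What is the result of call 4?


Answer: 2028-08-29

Derivation:
·→ translate(392, F, C)
·← 200
·→ pin(2027-07-29)
·← 2027-07-29
·→ lunge(22)
·← 2029-05-29
·→ lunge(-9)
·← 2028-08-29
·→ dayname()
·← Tuesday


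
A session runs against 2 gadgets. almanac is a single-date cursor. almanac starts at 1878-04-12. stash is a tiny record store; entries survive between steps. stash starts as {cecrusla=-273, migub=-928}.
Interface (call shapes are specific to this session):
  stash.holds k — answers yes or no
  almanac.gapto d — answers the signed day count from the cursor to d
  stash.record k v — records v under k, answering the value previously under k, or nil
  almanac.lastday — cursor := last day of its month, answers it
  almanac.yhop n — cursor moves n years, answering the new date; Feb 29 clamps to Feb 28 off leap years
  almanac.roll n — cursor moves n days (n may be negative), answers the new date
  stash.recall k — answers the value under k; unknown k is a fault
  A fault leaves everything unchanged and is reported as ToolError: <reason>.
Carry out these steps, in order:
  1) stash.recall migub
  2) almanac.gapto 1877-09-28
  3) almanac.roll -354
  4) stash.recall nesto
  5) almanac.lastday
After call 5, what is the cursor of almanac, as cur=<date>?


Answer: cur=1877-04-30

Derivation:
Now I run stash.recall using migub, and observe -928.
I use almanac.gapto using 1877-09-28, — result: -196.
I run almanac.roll using -354, giving 1877-04-23.
Then stash.recall using nesto: ToolError: no such key nesto.
Invoking almanac.lastday: 1877-04-30.


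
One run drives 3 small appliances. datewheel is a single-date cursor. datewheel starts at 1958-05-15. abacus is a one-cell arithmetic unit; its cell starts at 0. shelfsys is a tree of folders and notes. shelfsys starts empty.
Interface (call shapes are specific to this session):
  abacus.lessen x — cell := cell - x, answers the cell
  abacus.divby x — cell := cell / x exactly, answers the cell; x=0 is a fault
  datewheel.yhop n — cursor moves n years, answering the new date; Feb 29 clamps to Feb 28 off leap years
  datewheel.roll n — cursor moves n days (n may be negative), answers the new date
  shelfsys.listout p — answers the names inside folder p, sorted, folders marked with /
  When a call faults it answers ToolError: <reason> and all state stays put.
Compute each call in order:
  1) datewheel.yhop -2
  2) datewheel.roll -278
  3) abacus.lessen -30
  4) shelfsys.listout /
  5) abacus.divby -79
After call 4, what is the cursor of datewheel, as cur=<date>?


I invoke datewheel.yhop(n='-2'): 1956-05-15.
I run datewheel.roll(n='-278'), — result: 1955-08-11.
Next I call abacus.lessen(x='-30'), — result: 30.
I use shelfsys.listout(p='/'), yielding [].
Calling abacus.divby(x='-79'), yielding -30/79.

Answer: cur=1955-08-11


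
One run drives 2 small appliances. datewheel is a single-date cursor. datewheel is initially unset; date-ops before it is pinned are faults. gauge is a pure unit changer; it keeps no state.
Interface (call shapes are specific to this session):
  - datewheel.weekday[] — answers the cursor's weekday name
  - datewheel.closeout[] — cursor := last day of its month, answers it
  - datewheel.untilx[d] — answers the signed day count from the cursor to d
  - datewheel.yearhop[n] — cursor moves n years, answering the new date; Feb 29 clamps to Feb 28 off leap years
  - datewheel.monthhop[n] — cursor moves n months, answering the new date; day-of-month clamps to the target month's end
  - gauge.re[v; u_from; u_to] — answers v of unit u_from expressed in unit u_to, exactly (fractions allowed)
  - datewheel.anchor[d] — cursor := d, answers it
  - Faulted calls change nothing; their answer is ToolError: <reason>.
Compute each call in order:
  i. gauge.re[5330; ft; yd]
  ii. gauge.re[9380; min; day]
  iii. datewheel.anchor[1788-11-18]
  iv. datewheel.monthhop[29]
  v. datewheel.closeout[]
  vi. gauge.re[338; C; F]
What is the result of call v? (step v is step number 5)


Answer: 1791-04-30

Derivation:
~$ gauge.re 5330 ft yd
= 5330/3
~$ gauge.re 9380 min day
= 469/72
~$ datewheel.anchor 1788-11-18
= 1788-11-18
~$ datewheel.monthhop 29
= 1791-04-18
~$ datewheel.closeout
= 1791-04-30
~$ gauge.re 338 C F
= 3202/5


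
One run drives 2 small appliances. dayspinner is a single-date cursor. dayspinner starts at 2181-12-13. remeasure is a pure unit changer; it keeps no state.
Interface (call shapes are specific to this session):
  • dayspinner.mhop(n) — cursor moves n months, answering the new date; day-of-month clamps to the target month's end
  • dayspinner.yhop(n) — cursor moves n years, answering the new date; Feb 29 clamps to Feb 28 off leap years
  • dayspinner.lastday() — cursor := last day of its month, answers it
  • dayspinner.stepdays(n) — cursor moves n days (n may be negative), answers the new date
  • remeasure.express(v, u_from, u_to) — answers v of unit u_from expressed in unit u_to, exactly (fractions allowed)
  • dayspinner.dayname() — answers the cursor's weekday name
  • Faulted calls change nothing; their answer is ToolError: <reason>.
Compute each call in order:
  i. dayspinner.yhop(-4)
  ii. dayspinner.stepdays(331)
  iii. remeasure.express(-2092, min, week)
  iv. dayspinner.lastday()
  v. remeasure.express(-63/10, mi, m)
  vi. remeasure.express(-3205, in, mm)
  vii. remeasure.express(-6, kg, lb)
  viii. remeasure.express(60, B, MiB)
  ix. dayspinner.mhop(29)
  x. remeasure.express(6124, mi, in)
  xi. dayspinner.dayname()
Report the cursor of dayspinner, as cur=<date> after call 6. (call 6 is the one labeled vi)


Answer: cur=2178-11-30

Derivation:
Then yhop using n='-4': 2177-12-13.
Next I call stepdays using n='331', yielding 2178-11-09.
Next I call express using v='-2092', u_from='min', u_to='week', — result: -523/2520.
I use lastday(), yielding 2178-11-30.
I try express using v='-63/10', u_from='mi', u_to='m', and observe -6336792/625.
Invoking express using v='-3205', u_from='in', u_to='mm': -81407.
I use express using v='-6', u_from='kg', u_to='lb', and observe -600000000/45359237.
I call express using v='60', u_from='B', u_to='MiB', yielding 15/262144.
I call mhop using n='29', and observe 2181-04-30.
I run express using v='6124', u_from='mi', u_to='in', giving 388016640.
Now I run dayname, → Monday.


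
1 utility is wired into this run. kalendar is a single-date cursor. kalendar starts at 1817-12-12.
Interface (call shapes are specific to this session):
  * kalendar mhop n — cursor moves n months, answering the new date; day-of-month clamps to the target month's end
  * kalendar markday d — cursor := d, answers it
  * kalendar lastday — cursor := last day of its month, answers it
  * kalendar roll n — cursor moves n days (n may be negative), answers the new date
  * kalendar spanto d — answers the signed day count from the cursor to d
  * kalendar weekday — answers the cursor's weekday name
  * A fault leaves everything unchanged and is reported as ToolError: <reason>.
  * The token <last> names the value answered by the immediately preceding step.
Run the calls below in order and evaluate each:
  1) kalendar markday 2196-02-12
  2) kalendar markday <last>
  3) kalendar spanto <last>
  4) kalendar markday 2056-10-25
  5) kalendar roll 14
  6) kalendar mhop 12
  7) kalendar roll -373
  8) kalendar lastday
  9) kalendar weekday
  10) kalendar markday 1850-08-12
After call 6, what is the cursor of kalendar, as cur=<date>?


-> kalendar markday(d=2196-02-12)
<- 2196-02-12
-> kalendar markday(d=<last>)
<- 2196-02-12
-> kalendar spanto(d=<last>)
<- 0
-> kalendar markday(d=2056-10-25)
<- 2056-10-25
-> kalendar roll(n=14)
<- 2056-11-08
-> kalendar mhop(n=12)
<- 2057-11-08
-> kalendar roll(n=-373)
<- 2056-10-31
-> kalendar lastday()
<- 2056-10-31
-> kalendar weekday()
<- Tuesday
-> kalendar markday(d=1850-08-12)
<- 1850-08-12

Answer: cur=2057-11-08


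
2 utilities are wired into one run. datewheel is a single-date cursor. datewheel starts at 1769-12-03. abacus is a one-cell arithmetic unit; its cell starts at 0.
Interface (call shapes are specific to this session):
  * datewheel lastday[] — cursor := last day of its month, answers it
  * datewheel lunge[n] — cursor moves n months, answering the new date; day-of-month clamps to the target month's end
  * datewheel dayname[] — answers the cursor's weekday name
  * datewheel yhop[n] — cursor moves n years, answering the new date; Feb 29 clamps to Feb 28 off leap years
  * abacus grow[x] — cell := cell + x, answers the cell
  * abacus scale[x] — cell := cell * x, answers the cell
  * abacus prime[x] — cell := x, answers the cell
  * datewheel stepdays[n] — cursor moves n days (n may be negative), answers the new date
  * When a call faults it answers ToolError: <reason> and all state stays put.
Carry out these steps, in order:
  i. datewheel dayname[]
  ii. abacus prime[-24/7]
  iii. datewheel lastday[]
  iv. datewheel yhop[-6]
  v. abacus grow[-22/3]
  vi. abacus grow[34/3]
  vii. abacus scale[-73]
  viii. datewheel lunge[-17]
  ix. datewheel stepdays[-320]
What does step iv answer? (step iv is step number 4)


Answer: 1763-12-31

Derivation:
! 1. datewheel dayname() => Sunday
! 2. abacus prime(x='-24/7') => -24/7
! 3. datewheel lastday() => 1769-12-31
! 4. datewheel yhop(n='-6') => 1763-12-31
! 5. abacus grow(x='-22/3') => -226/21
! 6. abacus grow(x='34/3') => 4/7
! 7. abacus scale(x='-73') => -292/7
! 8. datewheel lunge(n='-17') => 1762-07-31
! 9. datewheel stepdays(n='-320') => 1761-09-14


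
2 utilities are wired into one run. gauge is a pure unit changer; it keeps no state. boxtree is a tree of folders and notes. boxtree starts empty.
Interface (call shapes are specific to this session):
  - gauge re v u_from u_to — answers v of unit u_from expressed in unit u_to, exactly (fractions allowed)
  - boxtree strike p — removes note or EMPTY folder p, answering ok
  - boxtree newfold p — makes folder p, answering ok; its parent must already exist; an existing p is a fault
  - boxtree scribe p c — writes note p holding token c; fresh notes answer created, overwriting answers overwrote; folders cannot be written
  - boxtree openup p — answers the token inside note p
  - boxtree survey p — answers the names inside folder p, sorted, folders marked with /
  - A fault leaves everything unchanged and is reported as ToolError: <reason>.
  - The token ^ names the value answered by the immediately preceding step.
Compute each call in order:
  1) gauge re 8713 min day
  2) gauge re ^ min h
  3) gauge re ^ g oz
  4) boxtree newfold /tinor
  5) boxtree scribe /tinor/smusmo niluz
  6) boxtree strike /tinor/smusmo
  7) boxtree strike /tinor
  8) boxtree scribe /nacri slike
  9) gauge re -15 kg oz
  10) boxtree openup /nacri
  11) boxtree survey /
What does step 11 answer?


Answer: [nacri]

Derivation:
-- 1. gauge re(v=8713, u_from=min, u_to=day) -> 8713/1440
-- 2. gauge re(v=^, u_from=min, u_to=h) -> 8713/86400
-- 3. gauge re(v=^, u_from=g, u_to=oz) -> 4356500/1224699399
-- 4. boxtree newfold(p=/tinor) -> ok
-- 5. boxtree scribe(p=/tinor/smusmo, c=niluz) -> created
-- 6. boxtree strike(p=/tinor/smusmo) -> ok
-- 7. boxtree strike(p=/tinor) -> ok
-- 8. boxtree scribe(p=/nacri, c=slike) -> created
-- 9. gauge re(v=-15, u_from=kg, u_to=oz) -> -24000000000/45359237
-- 10. boxtree openup(p=/nacri) -> slike
-- 11. boxtree survey(p=/) -> [nacri]


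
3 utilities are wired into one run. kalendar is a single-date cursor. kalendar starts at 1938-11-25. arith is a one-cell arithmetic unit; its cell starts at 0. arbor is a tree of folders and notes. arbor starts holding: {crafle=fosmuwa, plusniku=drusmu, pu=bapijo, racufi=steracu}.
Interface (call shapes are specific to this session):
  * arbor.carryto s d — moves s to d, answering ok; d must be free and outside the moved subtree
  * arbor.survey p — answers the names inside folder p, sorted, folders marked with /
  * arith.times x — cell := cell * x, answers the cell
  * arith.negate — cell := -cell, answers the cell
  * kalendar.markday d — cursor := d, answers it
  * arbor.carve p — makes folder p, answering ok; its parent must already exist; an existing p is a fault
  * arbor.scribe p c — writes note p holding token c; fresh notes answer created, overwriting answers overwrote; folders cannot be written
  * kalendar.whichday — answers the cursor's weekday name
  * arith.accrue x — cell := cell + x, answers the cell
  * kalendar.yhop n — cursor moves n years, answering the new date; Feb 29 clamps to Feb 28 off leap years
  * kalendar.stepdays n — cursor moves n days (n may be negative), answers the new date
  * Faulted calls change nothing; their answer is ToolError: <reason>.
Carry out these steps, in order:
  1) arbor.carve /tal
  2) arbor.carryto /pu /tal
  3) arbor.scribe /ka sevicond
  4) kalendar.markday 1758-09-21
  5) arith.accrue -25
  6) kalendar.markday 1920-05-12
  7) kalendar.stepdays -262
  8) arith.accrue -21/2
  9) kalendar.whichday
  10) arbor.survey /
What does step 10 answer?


% arbor.carve p=/tal
[out] ok
% arbor.carryto s=/pu d=/tal
[out] ToolError: exists
% arbor.scribe p=/ka c=sevicond
[out] created
% kalendar.markday d=1758-09-21
[out] 1758-09-21
% arith.accrue x=-25
[out] -25
% kalendar.markday d=1920-05-12
[out] 1920-05-12
% kalendar.stepdays n=-262
[out] 1919-08-24
% arith.accrue x=-21/2
[out] -71/2
% kalendar.whichday
[out] Sunday
% arbor.survey p=/
[out] [crafle, ka, plusniku, pu, racufi, tal/]

Answer: [crafle, ka, plusniku, pu, racufi, tal/]


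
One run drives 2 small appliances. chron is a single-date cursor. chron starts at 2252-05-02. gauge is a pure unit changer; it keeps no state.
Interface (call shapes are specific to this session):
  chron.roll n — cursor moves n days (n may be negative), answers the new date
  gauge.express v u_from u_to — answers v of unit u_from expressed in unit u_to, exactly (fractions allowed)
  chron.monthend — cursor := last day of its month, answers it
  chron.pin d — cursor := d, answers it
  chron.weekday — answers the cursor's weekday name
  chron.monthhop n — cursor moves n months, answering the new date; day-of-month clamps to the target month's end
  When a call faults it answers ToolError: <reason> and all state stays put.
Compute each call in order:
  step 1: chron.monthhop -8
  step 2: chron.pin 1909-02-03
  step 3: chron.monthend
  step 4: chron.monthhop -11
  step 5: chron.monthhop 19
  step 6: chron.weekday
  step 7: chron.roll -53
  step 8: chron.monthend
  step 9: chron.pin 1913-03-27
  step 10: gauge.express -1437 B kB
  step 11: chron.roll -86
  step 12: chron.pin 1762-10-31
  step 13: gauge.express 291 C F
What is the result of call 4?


I try chron.monthhop with n=-8, yielding 2251-09-02.
Next I call chron.pin with d=1909-02-03, → 1909-02-03.
Then chron.monthend(), and observe 1909-02-28.
I try chron.monthhop with n=-11, yielding 1908-03-28.
Invoking chron.monthhop with n=19, giving 1909-10-28.
I call chron.weekday, — result: Thursday.
Invoking chron.roll with n=-53, → 1909-09-05.
Invoking chron.monthend, and observe 1909-09-30.
Invoking chron.pin with d=1913-03-27, which returns 1913-03-27.
Calling gauge.express with v=-1437, u_from=B, u_to=kB, which returns -1437/1000.
I try chron.roll with n=-86, which returns 1912-12-31.
Then chron.pin with d=1762-10-31: 1762-10-31.
Then gauge.express with v=291, u_from=C, u_to=F: 2779/5.

Answer: 1908-03-28


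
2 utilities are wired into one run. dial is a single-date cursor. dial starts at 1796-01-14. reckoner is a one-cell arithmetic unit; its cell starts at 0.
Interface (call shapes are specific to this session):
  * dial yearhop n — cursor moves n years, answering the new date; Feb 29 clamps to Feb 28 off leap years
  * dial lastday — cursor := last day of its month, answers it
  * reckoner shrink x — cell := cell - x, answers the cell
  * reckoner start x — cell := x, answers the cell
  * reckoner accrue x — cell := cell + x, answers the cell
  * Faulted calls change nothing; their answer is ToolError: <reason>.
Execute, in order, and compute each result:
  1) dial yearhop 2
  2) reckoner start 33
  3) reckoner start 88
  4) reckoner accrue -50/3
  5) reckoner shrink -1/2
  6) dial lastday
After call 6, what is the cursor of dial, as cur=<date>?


Answer: cur=1798-01-31

Derivation:
→ dial yearhop(n='2')
← 1798-01-14
→ reckoner start(x='33')
← 33
→ reckoner start(x='88')
← 88
→ reckoner accrue(x='-50/3')
← 214/3
→ reckoner shrink(x='-1/2')
← 431/6
→ dial lastday()
← 1798-01-31


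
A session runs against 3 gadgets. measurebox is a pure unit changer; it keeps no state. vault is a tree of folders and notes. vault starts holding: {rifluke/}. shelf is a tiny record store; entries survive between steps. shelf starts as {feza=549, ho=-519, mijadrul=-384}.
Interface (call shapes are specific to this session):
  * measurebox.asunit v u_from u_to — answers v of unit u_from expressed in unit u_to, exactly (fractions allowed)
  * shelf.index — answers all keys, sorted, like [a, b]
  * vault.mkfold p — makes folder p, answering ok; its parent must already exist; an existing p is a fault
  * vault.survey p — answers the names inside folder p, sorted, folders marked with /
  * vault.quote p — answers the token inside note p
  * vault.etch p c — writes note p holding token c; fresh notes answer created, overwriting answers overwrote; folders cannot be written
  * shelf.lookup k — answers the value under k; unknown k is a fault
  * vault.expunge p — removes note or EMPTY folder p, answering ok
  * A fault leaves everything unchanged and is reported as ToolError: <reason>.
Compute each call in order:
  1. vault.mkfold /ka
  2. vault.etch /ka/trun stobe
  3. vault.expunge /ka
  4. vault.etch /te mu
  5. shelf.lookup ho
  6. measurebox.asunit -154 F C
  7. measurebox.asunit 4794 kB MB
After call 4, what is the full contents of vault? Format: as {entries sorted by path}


% 1. vault.mkfold(p: /ka) ~> ok
% 2. vault.etch(p: /ka/trun, c: stobe) ~> created
% 3. vault.expunge(p: /ka) ~> ToolError: not empty
% 4. vault.etch(p: /te, c: mu) ~> created
% 5. shelf.lookup(k: ho) ~> -519
% 6. measurebox.asunit(v: -154, u_from: F, u_to: C) ~> -310/3
% 7. measurebox.asunit(v: 4794, u_from: kB, u_to: MB) ~> 2397/500

Answer: {ka/, ka/trun=stobe, rifluke/, te=mu}


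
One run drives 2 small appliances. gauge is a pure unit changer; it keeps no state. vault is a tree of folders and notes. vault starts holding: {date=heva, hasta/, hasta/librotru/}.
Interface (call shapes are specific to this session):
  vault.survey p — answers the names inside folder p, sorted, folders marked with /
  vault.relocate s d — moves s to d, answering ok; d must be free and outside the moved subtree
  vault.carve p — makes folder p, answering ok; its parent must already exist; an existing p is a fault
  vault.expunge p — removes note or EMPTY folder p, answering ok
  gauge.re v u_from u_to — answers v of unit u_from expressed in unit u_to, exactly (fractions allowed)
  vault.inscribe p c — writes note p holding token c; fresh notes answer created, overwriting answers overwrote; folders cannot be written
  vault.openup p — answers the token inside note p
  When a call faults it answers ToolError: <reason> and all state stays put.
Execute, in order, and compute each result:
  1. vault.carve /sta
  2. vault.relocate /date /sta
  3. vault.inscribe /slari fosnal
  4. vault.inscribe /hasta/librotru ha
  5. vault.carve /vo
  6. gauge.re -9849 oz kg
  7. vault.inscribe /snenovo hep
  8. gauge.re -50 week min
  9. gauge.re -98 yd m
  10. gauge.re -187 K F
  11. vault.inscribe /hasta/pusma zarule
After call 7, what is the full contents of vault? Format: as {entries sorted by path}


Answer: {date=heva, hasta/, hasta/librotru/, slari=fosnal, snenovo=hep, sta/, vo/}

Derivation:
> vault.carve p: /sta
[out] ok
> vault.relocate s: /date d: /sta
[out] ToolError: exists
> vault.inscribe p: /slari c: fosnal
[out] created
> vault.inscribe p: /hasta/librotru c: ha
[out] ToolError: is a directory
> vault.carve p: /vo
[out] ok
> gauge.re v: -9849 u_from: oz u_to: kg
[out] -446743125213/1600000000
> vault.inscribe p: /snenovo c: hep
[out] created
> gauge.re v: -50 u_from: week u_to: min
[out] -504000
> gauge.re v: -98 u_from: yd u_to: m
[out] -56007/625
> gauge.re v: -187 u_from: K u_to: F
[out] -79627/100
> vault.inscribe p: /hasta/pusma c: zarule
[out] created
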